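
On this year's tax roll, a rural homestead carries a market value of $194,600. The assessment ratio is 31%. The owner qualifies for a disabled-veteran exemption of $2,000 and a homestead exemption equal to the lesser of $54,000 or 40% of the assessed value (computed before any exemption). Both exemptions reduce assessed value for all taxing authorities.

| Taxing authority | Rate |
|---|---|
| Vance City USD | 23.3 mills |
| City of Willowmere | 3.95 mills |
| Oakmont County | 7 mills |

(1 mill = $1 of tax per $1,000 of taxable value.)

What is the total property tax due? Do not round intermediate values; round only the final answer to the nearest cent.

Assessed value = $194,600 × 0.31 = $60,326
Homestead exemption = min($54,000, 40% × $60,326) = min($54,000, $24,130.4) = $24,130.4 (percentage binds)
Taxable value = $60,326 − $2,000 − $24,130.4 = $34,195.6
Vance City USD: $34,195.6 × 0.0233 = $796.75748
City of Willowmere: $34,195.6 × 0.00395 = $135.07262
Oakmont County: $34,195.6 × 0.007 = $239.3692
Total = $1,171.1993

$1,171.20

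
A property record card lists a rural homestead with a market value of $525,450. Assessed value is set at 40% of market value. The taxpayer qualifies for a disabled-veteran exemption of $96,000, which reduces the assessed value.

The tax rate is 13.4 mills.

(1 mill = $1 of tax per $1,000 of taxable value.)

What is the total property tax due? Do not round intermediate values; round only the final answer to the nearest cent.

$1,530.01

Assessed value = $525,450 × 0.4 = $210,180
Taxable value = $210,180 − $96,000 = $114,180
Tax = $114,180 × 0.0134 = $1,530.012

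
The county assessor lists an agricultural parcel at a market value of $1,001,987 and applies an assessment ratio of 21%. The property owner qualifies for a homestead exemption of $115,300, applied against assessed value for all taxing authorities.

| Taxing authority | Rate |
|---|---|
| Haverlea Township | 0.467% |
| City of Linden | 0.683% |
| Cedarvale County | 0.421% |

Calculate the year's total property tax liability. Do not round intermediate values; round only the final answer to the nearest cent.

$1,494.29

Assessed value = $1,001,987 × 0.21 = $210,417.27
Taxable value = $210,417.27 − $115,300 = $95,117.27
Haverlea Township: $95,117.27 × 0.00467 = $444.1976509
City of Linden: $95,117.27 × 0.00683 = $649.6509541
Cedarvale County: $95,117.27 × 0.00421 = $400.4437067
Total = $444.1976509 + $649.6509541 + $400.4437067 = $1,494.2923117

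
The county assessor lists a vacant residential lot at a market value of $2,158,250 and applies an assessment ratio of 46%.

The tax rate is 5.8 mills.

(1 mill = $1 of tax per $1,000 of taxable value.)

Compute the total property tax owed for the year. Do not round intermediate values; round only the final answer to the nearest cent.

$5,758.21

Assessed value = $2,158,250 × 0.46 = $992,795
Tax = $992,795 × 0.0058 = $5,758.211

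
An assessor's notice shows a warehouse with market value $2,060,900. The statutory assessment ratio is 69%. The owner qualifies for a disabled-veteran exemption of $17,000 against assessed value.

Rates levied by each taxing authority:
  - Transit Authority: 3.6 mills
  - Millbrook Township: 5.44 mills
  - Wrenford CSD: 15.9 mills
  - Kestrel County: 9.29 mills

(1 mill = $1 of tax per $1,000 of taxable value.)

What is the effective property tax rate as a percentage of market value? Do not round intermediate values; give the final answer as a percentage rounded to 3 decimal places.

2.334%

Assessed value = $2,060,900 × 0.69 = $1,422,021
Taxable value = $1,422,021 − $17,000 = $1,405,021
Transit Authority: $1,405,021 × 0.0036 = $5,058.0756
Millbrook Township: $1,405,021 × 0.00544 = $7,643.31424
Wrenford CSD: $1,405,021 × 0.0159 = $22,339.8339
Kestrel County: $1,405,021 × 0.00929 = $13,052.64509
Total tax = $48,093.86883
Effective rate = $48,093.86883 ÷ $2,060,900 = 2.334% of market value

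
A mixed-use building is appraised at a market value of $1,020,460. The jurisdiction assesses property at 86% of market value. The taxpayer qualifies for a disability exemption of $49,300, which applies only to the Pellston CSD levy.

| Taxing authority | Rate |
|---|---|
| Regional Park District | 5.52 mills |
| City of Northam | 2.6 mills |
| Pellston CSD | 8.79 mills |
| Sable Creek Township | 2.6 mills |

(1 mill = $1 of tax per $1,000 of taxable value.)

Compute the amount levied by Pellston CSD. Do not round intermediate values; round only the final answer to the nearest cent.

Assessed value = $1,020,460 × 0.86 = $877,595.6
Pellston CSD taxable value = $877,595.6 − $49,300 = $828,295.6
Pellston CSD levy = $828,295.6 × 0.00879 = $7,280.718324

$7,280.72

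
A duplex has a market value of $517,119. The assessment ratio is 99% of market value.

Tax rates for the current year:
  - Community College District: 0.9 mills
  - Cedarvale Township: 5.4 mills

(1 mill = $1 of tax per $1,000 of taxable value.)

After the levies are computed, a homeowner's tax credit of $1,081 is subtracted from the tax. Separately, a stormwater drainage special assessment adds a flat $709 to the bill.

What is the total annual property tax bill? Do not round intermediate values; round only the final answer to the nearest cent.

Assessed value = $517,119 × 0.99 = $511,947.81
Community College District: $511,947.81 × 0.0009 = $460.753029
Cedarvale Township: $511,947.81 × 0.0054 = $2,764.518174
Levies subtotal = $3,225.271203
After credit = $3,225.271203 − $1,081 = $2,144.271203
Total = $2,144.271203 + $709 = $2,853.271203

$2,853.27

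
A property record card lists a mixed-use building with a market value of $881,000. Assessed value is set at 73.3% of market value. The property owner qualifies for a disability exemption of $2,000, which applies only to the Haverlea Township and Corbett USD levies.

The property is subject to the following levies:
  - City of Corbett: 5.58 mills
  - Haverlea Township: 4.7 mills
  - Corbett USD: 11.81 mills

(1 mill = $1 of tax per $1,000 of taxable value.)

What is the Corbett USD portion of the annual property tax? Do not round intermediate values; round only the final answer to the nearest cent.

Assessed value = $881,000 × 0.733 = $645,773
Corbett USD taxable value = $645,773 − $2,000 = $643,773
Corbett USD levy = $643,773 × 0.01181 = $7,602.95913

$7,602.96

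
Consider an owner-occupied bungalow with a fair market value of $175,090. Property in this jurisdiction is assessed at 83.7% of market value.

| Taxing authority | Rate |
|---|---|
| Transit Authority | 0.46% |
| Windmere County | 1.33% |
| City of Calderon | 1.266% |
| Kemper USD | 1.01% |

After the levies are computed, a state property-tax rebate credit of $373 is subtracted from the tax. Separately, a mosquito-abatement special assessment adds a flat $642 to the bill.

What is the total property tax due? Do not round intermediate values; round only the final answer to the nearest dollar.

Assessed value = $175,090 × 0.837 = $146,550.33
Transit Authority: $146,550.33 × 0.0046 = $674.131518
Windmere County: $146,550.33 × 0.0133 = $1,949.119389
City of Calderon: $146,550.33 × 0.01266 = $1,855.3271778
Kemper USD: $146,550.33 × 0.0101 = $1,480.158333
Levies subtotal = $5,958.7364178
After credit = $5,958.7364178 − $373 = $5,585.7364178
Total = $5,585.7364178 + $642 = $6,227.7364178

$6,228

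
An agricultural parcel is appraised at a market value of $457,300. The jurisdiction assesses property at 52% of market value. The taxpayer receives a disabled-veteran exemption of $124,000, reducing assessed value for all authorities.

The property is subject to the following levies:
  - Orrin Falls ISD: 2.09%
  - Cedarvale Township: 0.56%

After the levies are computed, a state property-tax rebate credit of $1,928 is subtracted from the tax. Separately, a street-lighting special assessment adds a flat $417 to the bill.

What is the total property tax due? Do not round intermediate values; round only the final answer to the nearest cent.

Assessed value = $457,300 × 0.52 = $237,796
Taxable value = $237,796 − $124,000 = $113,796
Orrin Falls ISD: $113,796 × 0.0209 = $2,378.3364
Cedarvale Township: $113,796 × 0.0056 = $637.2576
Levies subtotal = $3,015.594
After credit = $3,015.594 − $1,928 = $1,087.594
Total = $1,087.594 + $417 = $1,504.594

$1,504.59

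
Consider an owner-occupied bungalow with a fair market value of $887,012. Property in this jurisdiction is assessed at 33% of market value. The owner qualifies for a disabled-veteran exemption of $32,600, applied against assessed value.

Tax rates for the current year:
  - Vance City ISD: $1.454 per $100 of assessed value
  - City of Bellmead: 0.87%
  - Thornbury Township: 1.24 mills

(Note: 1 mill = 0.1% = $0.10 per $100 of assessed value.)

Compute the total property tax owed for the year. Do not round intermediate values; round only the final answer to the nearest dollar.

$6,368

Assessed value = $887,012 × 0.33 = $292,713.96
Taxable value = $292,713.96 − $32,600 = $260,113.96
Vance City ISD: $260,113.96 × 0.01454 = $3,782.0569784
City of Bellmead: $260,113.96 × 0.0087 = $2,262.991452
Thornbury Township: $260,113.96 × 0.00124 = $322.5413104
Total = $6,367.5897408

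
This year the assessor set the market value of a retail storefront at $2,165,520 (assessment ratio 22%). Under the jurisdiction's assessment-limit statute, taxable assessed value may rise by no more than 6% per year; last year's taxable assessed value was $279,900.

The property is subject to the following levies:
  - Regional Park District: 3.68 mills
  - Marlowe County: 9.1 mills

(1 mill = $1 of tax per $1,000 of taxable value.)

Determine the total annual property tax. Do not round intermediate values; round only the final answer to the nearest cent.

Uncapped assessed value = $2,165,520 × 0.22 = $476,414.4
Cap limit = $279,900 × 1.06 = $296,694
Taxable assessed value = min($476,414.4, $296,694) = $296,694 (cap binds)
Regional Park District: $296,694 × 0.00368 = $1,091.83392
Marlowe County: $296,694 × 0.0091 = $2,699.9154
Total = $3,791.74932

$3,791.75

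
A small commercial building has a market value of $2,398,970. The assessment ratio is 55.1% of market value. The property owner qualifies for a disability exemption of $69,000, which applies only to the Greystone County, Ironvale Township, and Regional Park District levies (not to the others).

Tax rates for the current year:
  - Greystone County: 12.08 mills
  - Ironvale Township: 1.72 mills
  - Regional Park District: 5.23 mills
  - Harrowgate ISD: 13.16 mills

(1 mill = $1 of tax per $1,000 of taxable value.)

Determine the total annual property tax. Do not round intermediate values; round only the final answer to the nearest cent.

Assessed value = $2,398,970 × 0.551 = $1,321,832.47
Greystone County: ($1,321,832.47 − $69,000) × 0.01208 = $1,252,832.47 × 0.01208 = $15,134.2162376
Ironvale Township: ($1,321,832.47 − $69,000) × 0.00172 = $1,252,832.47 × 0.00172 = $2,154.8718484
Regional Park District: ($1,321,832.47 − $69,000) × 0.00523 = $1,252,832.47 × 0.00523 = $6,552.3138181
Harrowgate ISD: $1,321,832.47 × 0.01316 = $17,395.3153052
Total = $41,236.7172093

$41,236.72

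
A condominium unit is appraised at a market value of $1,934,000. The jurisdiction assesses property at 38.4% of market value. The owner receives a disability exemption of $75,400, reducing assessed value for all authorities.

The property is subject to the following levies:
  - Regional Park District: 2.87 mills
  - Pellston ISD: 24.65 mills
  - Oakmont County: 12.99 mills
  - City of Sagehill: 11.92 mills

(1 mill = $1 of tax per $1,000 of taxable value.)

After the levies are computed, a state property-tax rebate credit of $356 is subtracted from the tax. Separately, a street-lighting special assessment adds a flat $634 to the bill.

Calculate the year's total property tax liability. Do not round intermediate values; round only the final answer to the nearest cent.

$35,262.23

Assessed value = $1,934,000 × 0.384 = $742,656
Taxable value = $742,656 − $75,400 = $667,256
Regional Park District: $667,256 × 0.00287 = $1,915.02472
Pellston ISD: $667,256 × 0.02465 = $16,447.8604
Oakmont County: $667,256 × 0.01299 = $8,667.65544
City of Sagehill: $667,256 × 0.01192 = $7,953.69152
Levies subtotal = $34,984.23208
After credit = $34,984.23208 − $356 = $34,628.23208
Total = $34,628.23208 + $634 = $35,262.23208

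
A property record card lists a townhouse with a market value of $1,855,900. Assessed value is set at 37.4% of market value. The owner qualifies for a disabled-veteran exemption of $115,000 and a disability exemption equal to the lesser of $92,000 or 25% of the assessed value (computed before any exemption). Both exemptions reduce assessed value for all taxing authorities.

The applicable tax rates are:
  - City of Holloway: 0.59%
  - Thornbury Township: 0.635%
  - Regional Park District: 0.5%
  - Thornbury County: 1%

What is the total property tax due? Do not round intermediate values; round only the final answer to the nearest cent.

$13,273.65

Assessed value = $1,855,900 × 0.374 = $694,106.6
Disability exemption = min($92,000, 25% × $694,106.6) = min($92,000, $173,526.65) = $92,000 (dollar cap binds)
Taxable value = $694,106.6 − $115,000 − $92,000 = $487,106.6
City of Holloway: $487,106.6 × 0.0059 = $2,873.92894
Thornbury Township: $487,106.6 × 0.00635 = $3,093.12691
Regional Park District: $487,106.6 × 0.005 = $2,435.533
Thornbury County: $487,106.6 × 0.01 = $4,871.066
Total = $13,273.65485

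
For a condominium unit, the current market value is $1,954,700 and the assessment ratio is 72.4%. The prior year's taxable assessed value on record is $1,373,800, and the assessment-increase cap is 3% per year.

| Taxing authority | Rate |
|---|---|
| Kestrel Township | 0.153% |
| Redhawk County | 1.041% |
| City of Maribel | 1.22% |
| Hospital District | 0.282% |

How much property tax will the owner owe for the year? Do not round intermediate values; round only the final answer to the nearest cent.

Uncapped assessed value = $1,954,700 × 0.724 = $1,415,202.8
Cap limit = $1,373,800 × 1.03 = $1,415,014
Taxable assessed value = min($1,415,202.8, $1,415,014) = $1,415,014 (cap binds)
Kestrel Township: $1,415,014 × 0.00153 = $2,164.97142
Redhawk County: $1,415,014 × 0.01041 = $14,730.29574
City of Maribel: $1,415,014 × 0.0122 = $17,263.1708
Hospital District: $1,415,014 × 0.00282 = $3,990.33948
Total = $38,148.77744

$38,148.78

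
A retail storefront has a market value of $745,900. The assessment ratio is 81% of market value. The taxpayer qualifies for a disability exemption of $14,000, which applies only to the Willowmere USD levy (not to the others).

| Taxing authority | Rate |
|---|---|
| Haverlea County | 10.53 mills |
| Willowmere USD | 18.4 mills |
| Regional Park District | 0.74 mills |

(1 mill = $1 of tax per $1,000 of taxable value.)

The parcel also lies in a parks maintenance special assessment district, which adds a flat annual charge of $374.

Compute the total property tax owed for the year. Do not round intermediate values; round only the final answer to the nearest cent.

$18,042.39

Assessed value = $745,900 × 0.81 = $604,179
Haverlea County: $604,179 × 0.01053 = $6,362.00487
Willowmere USD: ($604,179 − $14,000) × 0.0184 = $590,179 × 0.0184 = $10,859.2936
Regional Park District: $604,179 × 0.00074 = $447.09246
Levies subtotal = $17,668.39093
Total = $17,668.39093 + $374 = $18,042.39093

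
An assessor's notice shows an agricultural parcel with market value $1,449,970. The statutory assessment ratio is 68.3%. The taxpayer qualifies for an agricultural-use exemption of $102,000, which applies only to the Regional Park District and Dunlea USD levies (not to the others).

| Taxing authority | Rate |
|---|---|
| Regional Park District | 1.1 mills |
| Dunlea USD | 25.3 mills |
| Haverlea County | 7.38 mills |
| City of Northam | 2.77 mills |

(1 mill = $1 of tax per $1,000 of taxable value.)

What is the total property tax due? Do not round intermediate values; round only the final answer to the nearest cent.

$33,503.74

Assessed value = $1,449,970 × 0.683 = $990,329.51
Regional Park District: ($990,329.51 − $102,000) × 0.0011 = $888,329.51 × 0.0011 = $977.162461
Dunlea USD: ($990,329.51 − $102,000) × 0.0253 = $888,329.51 × 0.0253 = $22,474.736603
Haverlea County: $990,329.51 × 0.00738 = $7,308.6317838
City of Northam: $990,329.51 × 0.00277 = $2,743.2127427
Total = $33,503.7435905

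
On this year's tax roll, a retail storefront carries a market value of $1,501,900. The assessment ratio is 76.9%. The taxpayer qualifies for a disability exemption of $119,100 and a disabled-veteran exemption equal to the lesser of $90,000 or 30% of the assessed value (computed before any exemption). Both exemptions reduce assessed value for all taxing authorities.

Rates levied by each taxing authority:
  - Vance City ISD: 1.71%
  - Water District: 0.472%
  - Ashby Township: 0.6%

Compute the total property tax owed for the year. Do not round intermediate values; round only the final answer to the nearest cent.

Assessed value = $1,501,900 × 0.769 = $1,154,961.1
Disabled-veteran exemption = min($90,000, 30% × $1,154,961.1) = min($90,000, $346,488.33) = $90,000 (dollar cap binds)
Taxable value = $1,154,961.1 − $119,100 − $90,000 = $945,861.1
Vance City ISD: $945,861.1 × 0.0171 = $16,174.22481
Water District: $945,861.1 × 0.00472 = $4,464.464392
Ashby Township: $945,861.1 × 0.006 = $5,675.1666
Total = $26,313.855802

$26,313.86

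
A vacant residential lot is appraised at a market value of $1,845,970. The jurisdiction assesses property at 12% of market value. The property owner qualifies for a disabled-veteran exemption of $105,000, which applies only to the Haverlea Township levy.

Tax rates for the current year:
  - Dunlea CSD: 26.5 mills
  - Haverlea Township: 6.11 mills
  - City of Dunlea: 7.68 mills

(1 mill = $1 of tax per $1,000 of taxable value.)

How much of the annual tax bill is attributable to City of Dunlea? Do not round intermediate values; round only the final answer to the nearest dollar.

Assessed value = $1,845,970 × 0.12 = $221,516.4
City of Dunlea taxable value = $221,516.4 (exemption does not apply)
City of Dunlea levy = $221,516.4 × 0.00768 = $1,701.245952

$1,701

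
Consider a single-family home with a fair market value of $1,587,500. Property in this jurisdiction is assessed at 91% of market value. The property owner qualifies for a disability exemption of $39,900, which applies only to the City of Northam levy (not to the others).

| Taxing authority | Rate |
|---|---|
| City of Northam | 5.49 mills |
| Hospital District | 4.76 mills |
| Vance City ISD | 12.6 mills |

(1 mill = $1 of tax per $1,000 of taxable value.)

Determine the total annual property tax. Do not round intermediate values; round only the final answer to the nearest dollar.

Assessed value = $1,587,500 × 0.91 = $1,444,625
City of Northam: ($1,444,625 − $39,900) × 0.00549 = $1,404,725 × 0.00549 = $7,711.94025
Hospital District: $1,444,625 × 0.00476 = $6,876.415
Vance City ISD: $1,444,625 × 0.0126 = $18,202.275
Total = $32,790.63025

$32,791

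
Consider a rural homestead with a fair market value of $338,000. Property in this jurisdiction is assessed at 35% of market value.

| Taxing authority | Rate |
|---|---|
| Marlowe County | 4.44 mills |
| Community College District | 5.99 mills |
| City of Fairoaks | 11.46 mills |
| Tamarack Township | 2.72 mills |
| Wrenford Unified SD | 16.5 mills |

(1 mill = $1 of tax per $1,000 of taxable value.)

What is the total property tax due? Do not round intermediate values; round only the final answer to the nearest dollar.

$4,863

Assessed value = $338,000 × 0.35 = $118,300
Marlowe County: $118,300 × 0.00444 = $525.252
Community College District: $118,300 × 0.00599 = $708.617
City of Fairoaks: $118,300 × 0.01146 = $1,355.718
Tamarack Township: $118,300 × 0.00272 = $321.776
Wrenford Unified SD: $118,300 × 0.0165 = $1,951.95
Total = $525.252 + $708.617 + $1,355.718 + $321.776 + $1,951.95 = $4,863.313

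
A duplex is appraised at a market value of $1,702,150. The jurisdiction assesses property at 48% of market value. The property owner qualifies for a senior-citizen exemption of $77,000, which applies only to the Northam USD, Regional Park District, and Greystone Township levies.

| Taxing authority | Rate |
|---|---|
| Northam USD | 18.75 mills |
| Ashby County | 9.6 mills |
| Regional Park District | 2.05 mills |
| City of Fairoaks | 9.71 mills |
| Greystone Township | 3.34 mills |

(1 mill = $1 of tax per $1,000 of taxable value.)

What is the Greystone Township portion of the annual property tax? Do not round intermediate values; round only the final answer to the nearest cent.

Assessed value = $1,702,150 × 0.48 = $817,032
Greystone Township taxable value = $817,032 − $77,000 = $740,032
Greystone Township levy = $740,032 × 0.00334 = $2,471.70688

$2,471.71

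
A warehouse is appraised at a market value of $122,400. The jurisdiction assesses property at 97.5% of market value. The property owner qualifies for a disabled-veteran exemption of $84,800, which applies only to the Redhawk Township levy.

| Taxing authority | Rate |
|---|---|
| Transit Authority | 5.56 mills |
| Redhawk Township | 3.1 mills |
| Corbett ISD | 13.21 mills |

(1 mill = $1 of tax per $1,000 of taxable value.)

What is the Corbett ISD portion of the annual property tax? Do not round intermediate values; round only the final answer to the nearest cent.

$1,576.48

Assessed value = $122,400 × 0.975 = $119,340
Corbett ISD taxable value = $119,340 (exemption does not apply)
Corbett ISD levy = $119,340 × 0.01321 = $1,576.4814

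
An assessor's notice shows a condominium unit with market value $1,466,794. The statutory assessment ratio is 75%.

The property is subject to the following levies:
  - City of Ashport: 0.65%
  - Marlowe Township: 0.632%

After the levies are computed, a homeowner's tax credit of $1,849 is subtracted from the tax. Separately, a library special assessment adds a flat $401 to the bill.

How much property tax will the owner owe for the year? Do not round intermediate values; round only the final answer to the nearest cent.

Assessed value = $1,466,794 × 0.75 = $1,100,095.5
City of Ashport: $1,100,095.5 × 0.0065 = $7,150.62075
Marlowe Township: $1,100,095.5 × 0.00632 = $6,952.60356
Levies subtotal = $14,103.22431
After credit = $14,103.22431 − $1,849 = $12,254.22431
Total = $12,254.22431 + $401 = $12,655.22431

$12,655.22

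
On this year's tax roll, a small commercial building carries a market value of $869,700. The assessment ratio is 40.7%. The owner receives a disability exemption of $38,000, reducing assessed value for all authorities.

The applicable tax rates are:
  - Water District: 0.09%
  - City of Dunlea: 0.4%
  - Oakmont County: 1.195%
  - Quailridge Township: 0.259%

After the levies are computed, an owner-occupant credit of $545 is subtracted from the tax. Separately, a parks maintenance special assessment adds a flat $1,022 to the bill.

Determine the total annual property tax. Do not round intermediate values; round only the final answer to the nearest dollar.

Assessed value = $869,700 × 0.407 = $353,967.9
Taxable value = $353,967.9 − $38,000 = $315,967.9
Water District: $315,967.9 × 0.0009 = $284.37111
City of Dunlea: $315,967.9 × 0.004 = $1,263.8716
Oakmont County: $315,967.9 × 0.01195 = $3,775.816405
Quailridge Township: $315,967.9 × 0.00259 = $818.356861
Levies subtotal = $6,142.415976
After credit = $6,142.415976 − $545 = $5,597.415976
Total = $5,597.415976 + $1,022 = $6,619.415976

$6,619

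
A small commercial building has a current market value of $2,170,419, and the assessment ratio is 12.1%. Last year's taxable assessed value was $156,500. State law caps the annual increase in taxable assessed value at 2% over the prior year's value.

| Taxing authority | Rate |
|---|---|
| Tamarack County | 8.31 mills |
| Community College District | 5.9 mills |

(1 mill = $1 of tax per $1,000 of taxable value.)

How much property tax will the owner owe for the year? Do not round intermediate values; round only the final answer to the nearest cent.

Uncapped assessed value = $2,170,419 × 0.121 = $262,620.699
Cap limit = $156,500 × 1.02 = $159,630
Taxable assessed value = min($262,620.699, $159,630) = $159,630 (cap binds)
Tamarack County: $159,630 × 0.00831 = $1,326.5253
Community College District: $159,630 × 0.0059 = $941.817
Total = $2,268.3423

$2,268.34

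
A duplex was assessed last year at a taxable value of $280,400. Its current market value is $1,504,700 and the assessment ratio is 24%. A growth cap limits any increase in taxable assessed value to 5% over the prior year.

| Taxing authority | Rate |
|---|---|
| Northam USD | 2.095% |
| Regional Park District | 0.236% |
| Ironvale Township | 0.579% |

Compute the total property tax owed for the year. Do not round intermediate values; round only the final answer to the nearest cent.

Uncapped assessed value = $1,504,700 × 0.24 = $361,128
Cap limit = $280,400 × 1.05 = $294,420
Taxable assessed value = min($361,128, $294,420) = $294,420 (cap binds)
Northam USD: $294,420 × 0.02095 = $6,168.099
Regional Park District: $294,420 × 0.00236 = $694.8312
Ironvale Township: $294,420 × 0.00579 = $1,704.6918
Total = $8,567.622

$8,567.62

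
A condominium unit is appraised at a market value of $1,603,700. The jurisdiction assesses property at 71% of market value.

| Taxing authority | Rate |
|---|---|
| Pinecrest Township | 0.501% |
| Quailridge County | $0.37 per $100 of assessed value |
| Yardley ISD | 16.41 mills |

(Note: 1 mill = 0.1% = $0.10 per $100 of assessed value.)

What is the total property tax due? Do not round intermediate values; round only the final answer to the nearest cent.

Assessed value = $1,603,700 × 0.71 = $1,138,627
Pinecrest Township: $1,138,627 × 0.00501 = $5,704.52127
Quailridge County: $1,138,627 × 0.0037 = $4,212.9199
Yardley ISD: $1,138,627 × 0.01641 = $18,684.86907
Total = $28,602.31024

$28,602.31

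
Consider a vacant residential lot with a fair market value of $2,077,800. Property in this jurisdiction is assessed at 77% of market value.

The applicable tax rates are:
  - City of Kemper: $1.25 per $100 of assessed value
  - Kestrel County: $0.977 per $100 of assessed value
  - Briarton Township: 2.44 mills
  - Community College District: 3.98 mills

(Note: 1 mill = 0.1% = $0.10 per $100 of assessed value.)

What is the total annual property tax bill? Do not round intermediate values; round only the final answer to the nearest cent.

$45,901.30

Assessed value = $2,077,800 × 0.77 = $1,599,906
City of Kemper: $1,599,906 × 0.0125 = $19,998.825
Kestrel County: $1,599,906 × 0.00977 = $15,631.08162
Briarton Township: $1,599,906 × 0.00244 = $3,903.77064
Community College District: $1,599,906 × 0.00398 = $6,367.62588
Total = $45,901.30314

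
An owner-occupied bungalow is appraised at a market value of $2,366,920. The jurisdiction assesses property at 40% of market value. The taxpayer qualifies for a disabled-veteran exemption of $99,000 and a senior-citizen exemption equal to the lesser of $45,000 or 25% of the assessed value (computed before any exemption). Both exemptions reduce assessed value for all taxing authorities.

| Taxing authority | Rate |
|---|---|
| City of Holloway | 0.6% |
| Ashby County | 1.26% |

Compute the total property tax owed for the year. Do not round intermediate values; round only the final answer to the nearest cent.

Assessed value = $2,366,920 × 0.4 = $946,768
Senior-citizen exemption = min($45,000, 25% × $946,768) = min($45,000, $236,692) = $45,000 (dollar cap binds)
Taxable value = $946,768 − $99,000 − $45,000 = $802,768
City of Holloway: $802,768 × 0.006 = $4,816.608
Ashby County: $802,768 × 0.0126 = $10,114.8768
Total = $14,931.4848

$14,931.48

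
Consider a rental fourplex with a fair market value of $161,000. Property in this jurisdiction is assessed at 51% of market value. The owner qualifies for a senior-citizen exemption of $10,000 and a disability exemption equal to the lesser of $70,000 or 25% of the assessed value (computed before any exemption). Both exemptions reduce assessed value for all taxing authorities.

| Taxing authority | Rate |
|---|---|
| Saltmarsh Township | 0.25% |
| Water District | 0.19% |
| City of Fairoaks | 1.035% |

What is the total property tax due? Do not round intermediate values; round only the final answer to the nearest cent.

$760.84

Assessed value = $161,000 × 0.51 = $82,110
Disability exemption = min($70,000, 25% × $82,110) = min($70,000, $20,527.5) = $20,527.5 (percentage binds)
Taxable value = $82,110 − $10,000 − $20,527.5 = $51,582.5
Saltmarsh Township: $51,582.5 × 0.0025 = $128.95625
Water District: $51,582.5 × 0.0019 = $98.00675
City of Fairoaks: $51,582.5 × 0.01035 = $533.878875
Total = $760.841875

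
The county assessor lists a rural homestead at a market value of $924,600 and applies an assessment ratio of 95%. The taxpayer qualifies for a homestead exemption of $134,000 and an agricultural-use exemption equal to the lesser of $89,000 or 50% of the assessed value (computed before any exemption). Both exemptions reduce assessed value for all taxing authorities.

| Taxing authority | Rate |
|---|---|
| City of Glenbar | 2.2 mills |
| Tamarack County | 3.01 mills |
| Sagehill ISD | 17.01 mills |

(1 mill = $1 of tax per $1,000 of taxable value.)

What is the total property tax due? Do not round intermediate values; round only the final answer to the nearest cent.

Assessed value = $924,600 × 0.95 = $878,370
Agricultural-use exemption = min($89,000, 50% × $878,370) = min($89,000, $439,185) = $89,000 (dollar cap binds)
Taxable value = $878,370 − $134,000 − $89,000 = $655,370
City of Glenbar: $655,370 × 0.0022 = $1,441.814
Tamarack County: $655,370 × 0.00301 = $1,972.6637
Sagehill ISD: $655,370 × 0.01701 = $11,147.8437
Total = $14,562.3214

$14,562.32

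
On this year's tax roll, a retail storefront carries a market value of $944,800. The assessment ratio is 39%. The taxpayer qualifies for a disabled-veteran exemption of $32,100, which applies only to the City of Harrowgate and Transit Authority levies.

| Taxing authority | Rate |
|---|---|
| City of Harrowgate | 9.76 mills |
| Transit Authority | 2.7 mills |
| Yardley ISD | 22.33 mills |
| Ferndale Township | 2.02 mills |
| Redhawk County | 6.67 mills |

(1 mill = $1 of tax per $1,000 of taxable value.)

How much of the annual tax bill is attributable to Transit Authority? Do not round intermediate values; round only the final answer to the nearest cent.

Assessed value = $944,800 × 0.39 = $368,472
Transit Authority taxable value = $368,472 − $32,100 = $336,372
Transit Authority levy = $336,372 × 0.0027 = $908.2044

$908.20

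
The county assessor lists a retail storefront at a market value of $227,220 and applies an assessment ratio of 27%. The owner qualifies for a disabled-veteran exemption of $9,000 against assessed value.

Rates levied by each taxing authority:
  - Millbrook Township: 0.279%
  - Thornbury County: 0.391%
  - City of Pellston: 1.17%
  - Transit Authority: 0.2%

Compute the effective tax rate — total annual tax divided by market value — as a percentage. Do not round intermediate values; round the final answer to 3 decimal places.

0.470%

Assessed value = $227,220 × 0.27 = $61,349.4
Taxable value = $61,349.4 − $9,000 = $52,349.4
Millbrook Township: $52,349.4 × 0.00279 = $146.054826
Thornbury County: $52,349.4 × 0.00391 = $204.686154
City of Pellston: $52,349.4 × 0.0117 = $612.48798
Transit Authority: $52,349.4 × 0.002 = $104.6988
Total tax = $1,067.92776
Effective rate = $1,067.92776 ÷ $227,220 = 0.470% of market value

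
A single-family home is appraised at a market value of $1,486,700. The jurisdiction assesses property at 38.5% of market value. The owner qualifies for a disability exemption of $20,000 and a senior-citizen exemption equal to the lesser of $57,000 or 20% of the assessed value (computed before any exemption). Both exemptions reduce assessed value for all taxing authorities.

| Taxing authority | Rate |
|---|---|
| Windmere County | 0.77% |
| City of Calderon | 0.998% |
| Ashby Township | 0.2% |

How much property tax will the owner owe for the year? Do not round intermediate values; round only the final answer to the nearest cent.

$9,749.07

Assessed value = $1,486,700 × 0.385 = $572,379.5
Senior-citizen exemption = min($57,000, 20% × $572,379.5) = min($57,000, $114,475.9) = $57,000 (dollar cap binds)
Taxable value = $572,379.5 − $20,000 − $57,000 = $495,379.5
Windmere County: $495,379.5 × 0.0077 = $3,814.42215
City of Calderon: $495,379.5 × 0.00998 = $4,943.88741
Ashby Township: $495,379.5 × 0.002 = $990.759
Total = $9,749.06856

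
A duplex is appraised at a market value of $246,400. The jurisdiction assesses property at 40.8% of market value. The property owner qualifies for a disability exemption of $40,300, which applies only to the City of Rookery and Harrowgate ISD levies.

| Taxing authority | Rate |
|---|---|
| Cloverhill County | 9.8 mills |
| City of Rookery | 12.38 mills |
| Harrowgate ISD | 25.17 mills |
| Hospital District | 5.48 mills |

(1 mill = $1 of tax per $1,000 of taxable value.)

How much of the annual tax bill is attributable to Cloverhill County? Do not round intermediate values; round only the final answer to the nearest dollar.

Assessed value = $246,400 × 0.408 = $100,531.2
Cloverhill County taxable value = $100,531.2 (exemption does not apply)
Cloverhill County levy = $100,531.2 × 0.0098 = $985.20576

$985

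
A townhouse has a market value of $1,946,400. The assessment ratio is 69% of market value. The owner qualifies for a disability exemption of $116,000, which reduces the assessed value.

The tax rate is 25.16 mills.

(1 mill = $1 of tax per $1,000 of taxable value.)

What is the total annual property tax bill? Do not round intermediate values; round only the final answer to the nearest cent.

Assessed value = $1,946,400 × 0.69 = $1,343,016
Taxable value = $1,343,016 − $116,000 = $1,227,016
Tax = $1,227,016 × 0.02516 = $30,871.72256

$30,871.72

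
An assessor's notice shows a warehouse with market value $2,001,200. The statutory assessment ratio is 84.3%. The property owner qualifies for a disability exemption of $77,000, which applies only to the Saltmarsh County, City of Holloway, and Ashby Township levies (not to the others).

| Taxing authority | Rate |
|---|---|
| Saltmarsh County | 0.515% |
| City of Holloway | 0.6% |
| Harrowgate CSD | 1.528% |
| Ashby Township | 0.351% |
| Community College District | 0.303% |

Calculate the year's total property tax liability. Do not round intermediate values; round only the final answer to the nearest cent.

Assessed value = $2,001,200 × 0.843 = $1,687,011.6
Saltmarsh County: ($1,687,011.6 − $77,000) × 0.00515 = $1,610,011.6 × 0.00515 = $8,291.55974
City of Holloway: ($1,687,011.6 − $77,000) × 0.006 = $1,610,011.6 × 0.006 = $9,660.0696
Harrowgate CSD: $1,687,011.6 × 0.01528 = $25,777.537248
Ashby Township: ($1,687,011.6 − $77,000) × 0.00351 = $1,610,011.6 × 0.00351 = $5,651.140716
Community College District: $1,687,011.6 × 0.00303 = $5,111.645148
Total = $54,491.952452

$54,491.95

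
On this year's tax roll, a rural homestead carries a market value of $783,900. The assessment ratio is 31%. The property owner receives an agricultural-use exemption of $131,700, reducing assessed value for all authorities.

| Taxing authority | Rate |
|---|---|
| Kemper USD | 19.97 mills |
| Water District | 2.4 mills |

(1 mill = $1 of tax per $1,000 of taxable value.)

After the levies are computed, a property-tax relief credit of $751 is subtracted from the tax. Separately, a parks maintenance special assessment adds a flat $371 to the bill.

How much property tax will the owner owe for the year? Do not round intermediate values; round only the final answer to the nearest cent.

Assessed value = $783,900 × 0.31 = $243,009
Taxable value = $243,009 − $131,700 = $111,309
Kemper USD: $111,309 × 0.01997 = $2,222.84073
Water District: $111,309 × 0.0024 = $267.1416
Levies subtotal = $2,489.98233
After credit = $2,489.98233 − $751 = $1,738.98233
Total = $1,738.98233 + $371 = $2,109.98233

$2,109.98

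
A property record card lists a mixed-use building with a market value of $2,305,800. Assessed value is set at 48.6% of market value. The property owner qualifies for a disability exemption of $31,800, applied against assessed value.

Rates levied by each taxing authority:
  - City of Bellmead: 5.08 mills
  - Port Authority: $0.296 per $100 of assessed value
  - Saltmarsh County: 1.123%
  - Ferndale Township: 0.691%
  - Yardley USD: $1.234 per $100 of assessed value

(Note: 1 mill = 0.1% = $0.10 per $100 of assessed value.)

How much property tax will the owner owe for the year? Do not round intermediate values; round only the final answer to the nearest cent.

$41,941.30

Assessed value = $2,305,800 × 0.486 = $1,120,618.8
Taxable value = $1,120,618.8 − $31,800 = $1,088,818.8
City of Bellmead: $1,088,818.8 × 0.00508 = $5,531.199504
Port Authority: $1,088,818.8 × 0.00296 = $3,222.903648
Saltmarsh County: $1,088,818.8 × 0.01123 = $12,227.435124
Ferndale Township: $1,088,818.8 × 0.00691 = $7,523.737908
Yardley USD: $1,088,818.8 × 0.01234 = $13,436.023992
Total = $41,941.300176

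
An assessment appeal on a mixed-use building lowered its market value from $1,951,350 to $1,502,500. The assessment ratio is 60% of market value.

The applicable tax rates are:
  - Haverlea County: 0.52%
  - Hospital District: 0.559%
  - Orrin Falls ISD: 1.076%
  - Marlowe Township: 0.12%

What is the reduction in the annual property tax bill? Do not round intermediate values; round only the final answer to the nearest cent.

$6,126.80

Old assessed value = $1,951,350 × 0.6 = $1,170,810
New assessed value = $1,502,500 × 0.6 = $901,500
Combined rate = 0.0052 + 0.00559 + 0.01076 + 0.0012 = 0.02275
Old tax = $1,170,810 × 0.02275 = $26,635.9275
New tax = $901,500 × 0.02275 = $20,509.125
Reduction = $26,635.9275 − $20,509.125 = $6,126.8025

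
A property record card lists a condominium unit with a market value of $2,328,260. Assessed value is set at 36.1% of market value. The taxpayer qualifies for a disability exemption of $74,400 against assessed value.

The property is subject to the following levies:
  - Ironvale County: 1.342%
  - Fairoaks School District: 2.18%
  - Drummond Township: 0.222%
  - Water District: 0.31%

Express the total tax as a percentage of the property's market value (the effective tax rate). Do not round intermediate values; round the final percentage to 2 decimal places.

Assessed value = $2,328,260 × 0.361 = $840,501.86
Taxable value = $840,501.86 − $74,400 = $766,101.86
Ironvale County: $766,101.86 × 0.01342 = $10,281.0869612
Fairoaks School District: $766,101.86 × 0.0218 = $16,701.020548
Drummond Township: $766,101.86 × 0.00222 = $1,700.7461292
Water District: $766,101.86 × 0.0031 = $2,374.915766
Total tax = $31,057.7694044
Effective rate = $31,057.7694044 ÷ $2,328,260 = 1.33% of market value

1.33%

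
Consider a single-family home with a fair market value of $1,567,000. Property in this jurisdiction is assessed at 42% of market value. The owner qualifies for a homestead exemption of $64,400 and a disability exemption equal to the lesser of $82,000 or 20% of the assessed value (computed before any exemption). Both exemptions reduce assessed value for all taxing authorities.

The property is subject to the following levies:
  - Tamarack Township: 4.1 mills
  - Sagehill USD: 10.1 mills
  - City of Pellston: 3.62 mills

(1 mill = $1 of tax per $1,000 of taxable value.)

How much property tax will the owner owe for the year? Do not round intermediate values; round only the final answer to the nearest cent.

$9,119.21

Assessed value = $1,567,000 × 0.42 = $658,140
Disability exemption = min($82,000, 20% × $658,140) = min($82,000, $131,628) = $82,000 (dollar cap binds)
Taxable value = $658,140 − $64,400 − $82,000 = $511,740
Tamarack Township: $511,740 × 0.0041 = $2,098.134
Sagehill USD: $511,740 × 0.0101 = $5,168.574
City of Pellston: $511,740 × 0.00362 = $1,852.4988
Total = $9,119.2068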